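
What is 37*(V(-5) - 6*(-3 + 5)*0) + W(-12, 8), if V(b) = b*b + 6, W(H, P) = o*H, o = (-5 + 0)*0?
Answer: 1147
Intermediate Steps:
o = 0 (o = -5*0 = 0)
W(H, P) = 0 (W(H, P) = 0*H = 0)
V(b) = 6 + b² (V(b) = b² + 6 = 6 + b²)
37*(V(-5) - 6*(-3 + 5)*0) + W(-12, 8) = 37*((6 + (-5)²) - 6*(-3 + 5)*0) + 0 = 37*((6 + 25) - 12*0) + 0 = 37*(31 - 6*0) + 0 = 37*(31 + 0) + 0 = 37*31 + 0 = 1147 + 0 = 1147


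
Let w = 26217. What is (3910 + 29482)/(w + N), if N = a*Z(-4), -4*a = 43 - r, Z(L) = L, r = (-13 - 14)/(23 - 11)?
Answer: 133568/105049 ≈ 1.2715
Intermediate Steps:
r = -9/4 (r = -27/12 = -27*1/12 = -9/4 ≈ -2.2500)
a = -181/16 (a = -(43 - 1*(-9/4))/4 = -(43 + 9/4)/4 = -¼*181/4 = -181/16 ≈ -11.313)
N = 181/4 (N = -181/16*(-4) = 181/4 ≈ 45.250)
(3910 + 29482)/(w + N) = (3910 + 29482)/(26217 + 181/4) = 33392/(105049/4) = 33392*(4/105049) = 133568/105049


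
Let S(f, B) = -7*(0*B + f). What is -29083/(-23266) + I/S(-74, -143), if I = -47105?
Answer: -270219984/3012947 ≈ -89.686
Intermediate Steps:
S(f, B) = -7*f (S(f, B) = -7*(0 + f) = -7*f)
-29083/(-23266) + I/S(-74, -143) = -29083/(-23266) - 47105/((-7*(-74))) = -29083*(-1/23266) - 47105/518 = 29083/23266 - 47105*1/518 = 29083/23266 - 47105/518 = -270219984/3012947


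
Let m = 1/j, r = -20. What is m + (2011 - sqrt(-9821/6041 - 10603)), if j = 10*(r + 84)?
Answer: 1287041/640 - 4*I*sqrt(493624781)/863 ≈ 2011.0 - 102.98*I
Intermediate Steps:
j = 640 (j = 10*(-20 + 84) = 10*64 = 640)
m = 1/640 ≈ 0.0015625
m + (2011 - sqrt(-9821/6041 - 10603)) = 1/640 + (2011 - sqrt(-9821/6041 - 10603)) = 1/640 + (2011 - sqrt(-9821*1/6041 - 10603)) = 1/640 + (2011 - sqrt(-1403/863 - 10603)) = 1/640 + (2011 - sqrt(-9151792/863)) = 1/640 + (2011 - 4*I*sqrt(493624781)/863) = 1287041/640 - 4*I*sqrt(493624781)/863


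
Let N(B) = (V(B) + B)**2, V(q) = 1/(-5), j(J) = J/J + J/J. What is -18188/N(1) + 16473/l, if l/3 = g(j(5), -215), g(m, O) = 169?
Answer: -19189111/676 ≈ -28386.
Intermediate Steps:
j(J) = 2 (j(J) = 1 + 1 = 2)
V(q) = -1/5
l = 507 (l = 3*169 = 507)
N(B) = (-1/5 + B)**2
-18188/N(1) + 16473/l = -18188*25/(-1 + 5*1)**2 + 16473/507 = -18188*25/(-1 + 5)**2 + 16473*(1/507) = -18188/((1/25)*4**2) + 5491/169 = -18188/((1/25)*16) + 5491/169 = -18188/16/25 + 5491/169 = -18188*25/16 + 5491/169 = -113675/4 + 5491/169 = -19189111/676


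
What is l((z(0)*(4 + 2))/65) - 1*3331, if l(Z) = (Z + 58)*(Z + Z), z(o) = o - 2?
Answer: -14163667/4225 ≈ -3352.3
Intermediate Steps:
z(o) = -2 + o
l(Z) = 2*Z*(58 + Z) (l(Z) = (58 + Z)*(2*Z) = 2*Z*(58 + Z))
l((z(0)*(4 + 2))/65) - 1*3331 = 2*(((-2 + 0)*(4 + 2))/65)*(58 + ((-2 + 0)*(4 + 2))/65) - 1*3331 = 2*(-2*6*(1/65))*(58 - 2*6*(1/65)) - 3331 = 2*(-12*1/65)*(58 - 12*1/65) - 3331 = 2*(-12/65)*(58 - 12/65) - 3331 = 2*(-12/65)*(3758/65) - 3331 = -90192/4225 - 3331 = -14163667/4225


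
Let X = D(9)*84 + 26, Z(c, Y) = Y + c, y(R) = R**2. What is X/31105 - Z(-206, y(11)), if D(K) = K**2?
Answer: 530151/6221 ≈ 85.220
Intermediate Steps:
X = 6830 (X = 9**2*84 + 26 = 81*84 + 26 = 6804 + 26 = 6830)
X/31105 - Z(-206, y(11)) = 6830/31105 - (11**2 - 206) = 6830*(1/31105) - (121 - 206) = 1366/6221 - 1*(-85) = 1366/6221 + 85 = 530151/6221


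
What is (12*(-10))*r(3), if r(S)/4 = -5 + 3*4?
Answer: -3360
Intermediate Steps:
r(S) = 28 (r(S) = 4*(-5 + 3*4) = 4*(-5 + 12) = 4*7 = 28)
(12*(-10))*r(3) = (12*(-10))*28 = -120*28 = -3360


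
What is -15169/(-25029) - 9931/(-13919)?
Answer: 459700310/348378651 ≈ 1.3195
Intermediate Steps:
-15169/(-25029) - 9931/(-13919) = -15169*(-1/25029) - 9931*(-1/13919) = 15169/25029 + 9931/13919 = 459700310/348378651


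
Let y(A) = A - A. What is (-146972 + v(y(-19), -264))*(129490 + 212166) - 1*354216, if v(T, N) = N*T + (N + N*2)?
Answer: -50484811400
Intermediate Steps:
y(A) = 0
v(T, N) = 3*N + N*T (v(T, N) = N*T + (N + 2*N) = N*T + 3*N = 3*N + N*T)
(-146972 + v(y(-19), -264))*(129490 + 212166) - 1*354216 = (-146972 - 264*(3 + 0))*(129490 + 212166) - 1*354216 = (-146972 - 264*3)*341656 - 354216 = (-146972 - 792)*341656 - 354216 = -147764*341656 - 354216 = -50484457184 - 354216 = -50484811400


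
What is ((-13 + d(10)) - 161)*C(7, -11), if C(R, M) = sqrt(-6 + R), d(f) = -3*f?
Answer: -204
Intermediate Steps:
((-13 + d(10)) - 161)*C(7, -11) = ((-13 - 3*10) - 161)*sqrt(-6 + 7) = ((-13 - 30) - 161)*sqrt(1) = (-43 - 161)*1 = -204*1 = -204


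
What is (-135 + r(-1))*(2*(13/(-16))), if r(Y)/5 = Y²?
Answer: 845/4 ≈ 211.25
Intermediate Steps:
r(Y) = 5*Y²
(-135 + r(-1))*(2*(13/(-16))) = (-135 + 5*(-1)²)*(2*(13/(-16))) = (-135 + 5*1)*(2*(13*(-1/16))) = (-135 + 5)*(2*(-13/16)) = -130*(-13/8) = 845/4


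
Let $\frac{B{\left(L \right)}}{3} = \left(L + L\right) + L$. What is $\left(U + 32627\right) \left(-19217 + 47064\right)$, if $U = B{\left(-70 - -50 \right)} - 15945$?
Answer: $459531194$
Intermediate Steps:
$B{\left(L \right)} = 9 L$ ($B{\left(L \right)} = 3 \left(\left(L + L\right) + L\right) = 3 \left(2 L + L\right) = 3 \cdot 3 L = 9 L$)
$U = -16125$ ($U = 9 \left(-70 - -50\right) - 15945 = 9 \left(-70 + 50\right) - 15945 = 9 \left(-20\right) - 15945 = -180 - 15945 = -16125$)
$\left(U + 32627\right) \left(-19217 + 47064\right) = \left(-16125 + 32627\right) \left(-19217 + 47064\right) = 16502 \cdot 27847 = 459531194$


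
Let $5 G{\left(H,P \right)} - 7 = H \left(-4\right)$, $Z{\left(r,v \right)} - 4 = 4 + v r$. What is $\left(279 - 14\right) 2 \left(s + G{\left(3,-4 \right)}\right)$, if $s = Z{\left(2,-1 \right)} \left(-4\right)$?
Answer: $-13250$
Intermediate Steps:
$Z{\left(r,v \right)} = 8 + r v$ ($Z{\left(r,v \right)} = 4 + \left(4 + v r\right) = 4 + \left(4 + r v\right) = 8 + r v$)
$s = -24$ ($s = \left(8 + 2 \left(-1\right)\right) \left(-4\right) = \left(8 - 2\right) \left(-4\right) = 6 \left(-4\right) = -24$)
$G{\left(H,P \right)} = \frac{7}{5} - \frac{4 H}{5}$ ($G{\left(H,P \right)} = \frac{7}{5} + \frac{H \left(-4\right)}{5} = \frac{7}{5} + \frac{\left(-4\right) H}{5} = \frac{7}{5} - \frac{4 H}{5}$)
$\left(279 - 14\right) 2 \left(s + G{\left(3,-4 \right)}\right) = \left(279 - 14\right) 2 \left(-24 + \left(\frac{7}{5} - \frac{12}{5}\right)\right) = \left(279 - 14\right) 2 \left(-24 - 1\right) = 265 \cdot 2 \left(-25\right) = 265 \left(-50\right) = -13250$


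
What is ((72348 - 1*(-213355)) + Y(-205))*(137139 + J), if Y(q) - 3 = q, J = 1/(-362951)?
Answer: 14210737241911188/362951 ≈ 3.9153e+10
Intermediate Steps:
J = -1/362951 ≈ -2.7552e-6
Y(q) = 3 + q
((72348 - 1*(-213355)) + Y(-205))*(137139 + J) = ((72348 - 1*(-213355)) + (3 - 205))*(137139 - 1/362951) = ((72348 + 213355) - 202)*(49774737188/362951) = (285703 - 202)*(49774737188/362951) = 285501*(49774737188/362951) = 14210737241911188/362951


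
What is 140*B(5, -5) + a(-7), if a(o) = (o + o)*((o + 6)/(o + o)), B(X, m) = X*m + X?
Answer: -2801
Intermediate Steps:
B(X, m) = X + X*m
a(o) = 6 + o (a(o) = (2*o)*((6 + o)/((2*o))) = (2*o)*((6 + o)*(1/(2*o))) = (2*o)*((6 + o)/(2*o)) = 6 + o)
140*B(5, -5) + a(-7) = 140*(5*(1 - 5)) + (6 - 7) = 140*(5*(-4)) - 1 = 140*(-20) - 1 = -2800 - 1 = -2801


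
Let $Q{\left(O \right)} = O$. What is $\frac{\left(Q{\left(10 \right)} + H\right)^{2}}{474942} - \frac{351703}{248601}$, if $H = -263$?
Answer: $- \frac{16791758313}{13119006238} \approx -1.28$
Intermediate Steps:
$\frac{\left(Q{\left(10 \right)} + H\right)^{2}}{474942} - \frac{351703}{248601} = \frac{\left(10 - 263\right)^{2}}{474942} - \frac{351703}{248601} = \left(-253\right)^{2} \cdot \frac{1}{474942} - \frac{351703}{248601} = 64009 \cdot \frac{1}{474942} - \frac{351703}{248601} = \frac{64009}{474942} - \frac{351703}{248601} = - \frac{16791758313}{13119006238}$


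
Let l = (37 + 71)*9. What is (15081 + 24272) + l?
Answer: 40325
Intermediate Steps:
l = 972 (l = 108*9 = 972)
(15081 + 24272) + l = (15081 + 24272) + 972 = 39353 + 972 = 40325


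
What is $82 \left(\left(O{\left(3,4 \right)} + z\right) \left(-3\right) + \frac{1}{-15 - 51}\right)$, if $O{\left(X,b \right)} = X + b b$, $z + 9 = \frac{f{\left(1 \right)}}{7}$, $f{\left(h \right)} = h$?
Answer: $- \frac{576665}{231} \approx -2496.4$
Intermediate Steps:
$z = - \frac{62}{7}$ ($z = -9 + 1 \cdot \frac{1}{7} = -9 + \frac{1}{7} = - \frac{62}{7} \approx -8.8571$)
$O{\left(X,b \right)} = X + b^{2}$
$82 \left(\left(O{\left(3,4 \right)} + z\right) \left(-3\right) + \frac{1}{-15 - 51}\right) = 82 \left(\left(\left(3 + 4^{2}\right) - \frac{62}{7}\right) \left(-3\right) + \frac{1}{-15 - 51}\right) = 82 \left(\left(\left(3 + 16\right) - \frac{62}{7}\right) \left(-3\right) + \frac{1}{-66}\right) = 82 \left(\left(19 - \frac{62}{7}\right) \left(-3\right) - \frac{1}{66}\right) = 82 \left(\frac{71}{7} \left(-3\right) - \frac{1}{66}\right) = 82 \left(- \frac{213}{7} - \frac{1}{66}\right) = 82 \left(- \frac{14065}{462}\right) = - \frac{576665}{231}$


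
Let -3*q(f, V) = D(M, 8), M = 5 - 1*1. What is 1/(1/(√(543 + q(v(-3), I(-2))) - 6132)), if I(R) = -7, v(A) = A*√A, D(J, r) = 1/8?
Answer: -6132 + √78186/12 ≈ -6108.7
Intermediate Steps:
M = 4 (M = 5 - 1 = 4)
D(J, r) = ⅛
v(A) = A^(3/2)
q(f, V) = -1/24 (q(f, V) = -⅓*⅛ = -1/24)
1/(1/(√(543 + q(v(-3), I(-2))) - 6132)) = 1/(1/(√(543 - 1/24) - 6132)) = 1/(1/(√(13031/24) - 6132)) = 1/(1/(√78186/12 - 6132)) = 1/(1/(-6132 + √78186/12)) = -6132 + √78186/12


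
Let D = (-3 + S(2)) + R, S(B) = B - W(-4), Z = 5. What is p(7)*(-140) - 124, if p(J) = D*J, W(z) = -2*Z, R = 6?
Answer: -14824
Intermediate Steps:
W(z) = -10 (W(z) = -2*5 = -10)
S(B) = 10 + B (S(B) = B - 1*(-10) = B + 10 = 10 + B)
D = 15 (D = (-3 + (10 + 2)) + 6 = (-3 + 12) + 6 = 9 + 6 = 15)
p(J) = 15*J
p(7)*(-140) - 124 = (15*7)*(-140) - 124 = 105*(-140) - 124 = -14700 - 124 = -14824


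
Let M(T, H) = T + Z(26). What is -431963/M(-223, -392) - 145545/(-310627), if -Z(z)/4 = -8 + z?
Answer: 134222306576/91634965 ≈ 1464.8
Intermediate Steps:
Z(z) = 32 - 4*z (Z(z) = -4*(-8 + z) = 32 - 4*z)
M(T, H) = -72 + T (M(T, H) = T + (32 - 4*26) = T + (32 - 104) = T - 72 = -72 + T)
-431963/M(-223, -392) - 145545/(-310627) = -431963/(-72 - 223) - 145545/(-310627) = -431963/(-295) - 145545*(-1/310627) = -431963*(-1/295) + 145545/310627 = 431963/295 + 145545/310627 = 134222306576/91634965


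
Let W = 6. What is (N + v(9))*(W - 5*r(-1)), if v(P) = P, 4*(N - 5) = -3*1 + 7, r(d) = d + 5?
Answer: -210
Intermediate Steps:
r(d) = 5 + d
N = 6 (N = 5 + (-3*1 + 7)/4 = 5 + (-3 + 7)/4 = 5 + (1/4)*4 = 5 + 1 = 6)
(N + v(9))*(W - 5*r(-1)) = (6 + 9)*(6 - 5*(5 - 1)) = 15*(6 - 5*4) = 15*(6 - 20) = 15*(-14) = -210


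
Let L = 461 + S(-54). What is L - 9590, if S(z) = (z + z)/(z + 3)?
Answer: -155157/17 ≈ -9126.9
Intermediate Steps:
S(z) = 2*z/(3 + z) (S(z) = (2*z)/(3 + z) = 2*z/(3 + z))
L = 7873/17 (L = 461 + 2*(-54)/(3 - 54) = 461 + 2*(-54)/(-51) = 461 + 2*(-54)*(-1/51) = 461 + 36/17 = 7873/17 ≈ 463.12)
L - 9590 = 7873/17 - 9590 = -155157/17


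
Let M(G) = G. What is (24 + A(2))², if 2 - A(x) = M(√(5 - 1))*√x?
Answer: 684 - 104*√2 ≈ 536.92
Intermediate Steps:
A(x) = 2 - 2*√x (A(x) = 2 - √(5 - 1)*√x = 2 - √4*√x = 2 - 2*√x)
(24 + A(2))² = (24 + (2 - 2*√2))² = (26 - 2*√2)²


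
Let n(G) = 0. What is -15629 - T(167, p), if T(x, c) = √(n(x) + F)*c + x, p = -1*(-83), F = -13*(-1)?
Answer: -15796 - 83*√13 ≈ -16095.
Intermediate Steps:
F = 13
p = 83
T(x, c) = x + c*√13 (T(x, c) = √(0 + 13)*c + x = √13*c + x = c*√13 + x = x + c*√13)
-15629 - T(167, p) = -15629 - (167 + 83*√13) = -15629 + (-167 - 83*√13) = -15796 - 83*√13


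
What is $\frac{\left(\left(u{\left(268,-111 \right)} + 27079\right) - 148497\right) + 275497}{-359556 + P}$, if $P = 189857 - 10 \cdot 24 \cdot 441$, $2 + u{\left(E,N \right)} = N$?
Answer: $- \frac{153966}{275539} \approx -0.55878$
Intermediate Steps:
$u{\left(E,N \right)} = -2 + N$
$P = 84017$ ($P = 189857 - 240 \cdot 441 = 189857 - 105840 = 84017$)
$\frac{\left(\left(u{\left(268,-111 \right)} + 27079\right) - 148497\right) + 275497}{-359556 + P} = \frac{\left(\left(\left(-2 - 111\right) + 27079\right) - 148497\right) + 275497}{-359556 + 84017} = \frac{\left(\left(-113 + 27079\right) - 148497\right) + 275497}{-275539} = \left(\left(26966 - 148497\right) + 275497\right) \left(- \frac{1}{275539}\right) = \left(-121531 + 275497\right) \left(- \frac{1}{275539}\right) = 153966 \left(- \frac{1}{275539}\right) = - \frac{153966}{275539}$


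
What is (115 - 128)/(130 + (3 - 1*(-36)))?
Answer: -1/13 ≈ -0.076923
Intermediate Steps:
(115 - 128)/(130 + (3 - 1*(-36))) = -13/(130 + (3 + 36)) = -13/(130 + 39) = -13/169 = (1/169)*(-13) = -1/13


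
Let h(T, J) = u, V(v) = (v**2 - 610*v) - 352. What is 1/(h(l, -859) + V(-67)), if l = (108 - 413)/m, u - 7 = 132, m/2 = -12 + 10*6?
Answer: 1/45146 ≈ 2.2150e-5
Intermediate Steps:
m = 96 (m = 2*(-12 + 10*6) = 2*(-12 + 60) = 2*48 = 96)
V(v) = -352 + v**2 - 610*v
u = 139 (u = 7 + 132 = 139)
l = -305/96 (l = (108 - 413)/96 = -305*1/96 = -305/96 ≈ -3.1771)
h(T, J) = 139
1/(h(l, -859) + V(-67)) = 1/(139 + (-352 + (-67)**2 - 610*(-67))) = 1/(139 + (-352 + 4489 + 40870)) = 1/(139 + 45007) = 1/45146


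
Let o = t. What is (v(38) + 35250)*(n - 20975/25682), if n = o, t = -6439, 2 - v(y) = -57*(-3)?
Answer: -5801954432213/25682 ≈ -2.2592e+8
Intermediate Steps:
v(y) = -169 (v(y) = 2 - (-57)*(-3) = 2 - 1*171 = 2 - 171 = -169)
o = -6439
n = -6439
(v(38) + 35250)*(n - 20975/25682) = (-169 + 35250)*(-6439 - 20975/25682) = 35081*(-6439 - 20975*1/25682) = 35081*(-6439 - 20975/25682) = 35081*(-165387373/25682) = -5801954432213/25682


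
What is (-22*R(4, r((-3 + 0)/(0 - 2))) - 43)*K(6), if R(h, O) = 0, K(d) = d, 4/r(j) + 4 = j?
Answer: -258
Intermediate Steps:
r(j) = 4/(-4 + j)
(-22*R(4, r((-3 + 0)/(0 - 2))) - 43)*K(6) = (-22*0 - 43)*6 = (0 - 43)*6 = -43*6 = -258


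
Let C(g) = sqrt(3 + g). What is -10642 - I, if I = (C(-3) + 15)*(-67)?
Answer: -9637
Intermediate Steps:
I = -1005 (I = (sqrt(3 - 3) + 15)*(-67) = (sqrt(0) + 15)*(-67) = (0 + 15)*(-67) = 15*(-67) = -1005)
-10642 - I = -10642 - 1*(-1005) = -10642 + 1005 = -9637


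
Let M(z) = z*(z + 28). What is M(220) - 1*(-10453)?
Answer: 65013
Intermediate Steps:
M(z) = z*(28 + z)
M(220) - 1*(-10453) = 220*(28 + 220) - 1*(-10453) = 220*248 + 10453 = 54560 + 10453 = 65013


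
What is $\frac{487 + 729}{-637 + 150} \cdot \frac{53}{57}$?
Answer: $- \frac{3392}{1461} \approx -2.3217$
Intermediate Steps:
$\frac{487 + 729}{-637 + 150} \cdot \frac{53}{57} = \frac{1216}{-487} \cdot 53 \cdot \frac{1}{57} = 1216 \left(- \frac{1}{487}\right) \frac{53}{57} = \left(- \frac{1216}{487}\right) \frac{53}{57} = - \frac{3392}{1461}$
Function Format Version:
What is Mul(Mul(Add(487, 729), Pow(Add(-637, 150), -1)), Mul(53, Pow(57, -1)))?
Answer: Rational(-3392, 1461) ≈ -2.3217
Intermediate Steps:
Mul(Mul(Add(487, 729), Pow(Add(-637, 150), -1)), Mul(53, Pow(57, -1))) = Mul(Mul(1216, Pow(-487, -1)), Mul(53, Rational(1, 57))) = Mul(Mul(1216, Rational(-1, 487)), Rational(53, 57)) = Mul(Rational(-1216, 487), Rational(53, 57)) = Rational(-3392, 1461)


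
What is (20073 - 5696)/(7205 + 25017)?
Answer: 14377/32222 ≈ 0.44619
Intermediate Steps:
(20073 - 5696)/(7205 + 25017) = 14377/32222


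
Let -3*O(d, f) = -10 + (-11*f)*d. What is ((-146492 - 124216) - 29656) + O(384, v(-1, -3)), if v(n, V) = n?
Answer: -905306/3 ≈ -3.0177e+5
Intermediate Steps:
O(d, f) = 10/3 + 11*d*f/3 (O(d, f) = -(-10 + (-11*f)*d)/3 = -(-10 - 11*d*f)/3 = 10/3 + 11*d*f/3)
((-146492 - 124216) - 29656) + O(384, v(-1, -3)) = ((-146492 - 124216) - 29656) + (10/3 + (11/3)*384*(-1)) = (-270708 - 29656) + (10/3 - 1408) = -300364 - 4214/3 = -905306/3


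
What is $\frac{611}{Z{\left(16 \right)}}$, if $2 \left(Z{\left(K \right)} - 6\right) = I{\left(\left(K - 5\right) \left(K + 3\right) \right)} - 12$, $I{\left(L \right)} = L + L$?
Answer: $\frac{611}{209} \approx 2.9234$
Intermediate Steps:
$I{\left(L \right)} = 2 L$
$Z{\left(K \right)} = \left(-5 + K\right) \left(3 + K\right)$ ($Z{\left(K \right)} = 6 + \frac{2 \left(K - 5\right) \left(K + 3\right) - 12}{2} = 6 + \frac{2 \left(-5 + K\right) \left(3 + K\right) - 12}{2} = 6 + \frac{-12 + 2 \left(-5 + K\right) \left(3 + K\right)}{2} = 6 + \left(-6 + \left(-5 + K\right) \left(3 + K\right)\right) = \left(-5 + K\right) \left(3 + K\right)$)
$\frac{611}{Z{\left(16 \right)}} = \frac{611}{-15 + 16^{2} - 32} = \frac{611}{-15 + 256 - 32} = \frac{611}{209}$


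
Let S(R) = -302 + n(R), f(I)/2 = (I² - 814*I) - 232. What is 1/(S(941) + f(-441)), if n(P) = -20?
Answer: 1/1106124 ≈ 9.0406e-7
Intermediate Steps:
f(I) = -464 - 1628*I + 2*I² (f(I) = 2*((I² - 814*I) - 232) = 2*(-232 + I² - 814*I) = -464 - 1628*I + 2*I²)
S(R) = -322 (S(R) = -302 - 20 = -322)
1/(S(941) + f(-441)) = 1/(-322 + (-464 - 1628*(-441) + 2*(-441)²)) = 1/(-322 + (-464 + 717948 + 2*194481)) = 1/(-322 + (-464 + 717948 + 388962)) = 1/(-322 + 1106446) = 1/1106124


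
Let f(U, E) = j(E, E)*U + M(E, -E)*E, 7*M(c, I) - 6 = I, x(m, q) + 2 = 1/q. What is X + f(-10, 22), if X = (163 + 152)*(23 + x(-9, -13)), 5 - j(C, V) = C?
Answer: 610654/91 ≈ 6710.5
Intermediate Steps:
x(m, q) = -2 + 1/q
M(c, I) = 6/7 + I/7
j(C, V) = 5 - C
f(U, E) = E*(6/7 - E/7) + U*(5 - E) (f(U, E) = (5 - E)*U + (6/7 + (-E)/7)*E = U*(5 - E) + (6/7 - E/7)*E = U*(5 - E) + E*(6/7 - E/7) = E*(6/7 - E/7) + U*(5 - E))
X = 85680/13 (X = (163 + 152)*(23 + (-2 + 1/(-13))) = 315*(23 + (-2 - 1/13)) = 315*(23 - 27/13) = 315*(272/13) = 85680/13 ≈ 6590.8)
X + f(-10, 22) = 85680/13 + (-1*(-10)*(-5 + 22) + (1/7)*22*(6 - 1*22)) = 85680/13 + (-1*(-10)*17 + (1/7)*22*(6 - 22)) = 85680/13 + (170 + (1/7)*22*(-16)) = 85680/13 + (170 - 352/7) = 85680/13 + 838/7 = 610654/91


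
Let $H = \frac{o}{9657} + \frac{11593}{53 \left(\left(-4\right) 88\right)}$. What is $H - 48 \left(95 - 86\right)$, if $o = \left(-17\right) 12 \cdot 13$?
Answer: $- \frac{25996992619}{60053664} \approx -432.9$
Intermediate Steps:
$o = -2652$ ($o = \left(-204\right) 13 = -2652$)
$H = - \frac{53809771}{60053664}$ ($H = - \frac{2652}{9657} + \frac{11593}{53 \left(\left(-4\right) 88\right)} = \left(-2652\right) \frac{1}{9657} + \frac{11593}{53 \left(-352\right)} = - \frac{884}{3219} + \frac{11593}{-18656} = - \frac{884}{3219} + 11593 \left(- \frac{1}{18656}\right) = - \frac{884}{3219} - \frac{11593}{18656} = - \frac{53809771}{60053664} \approx -0.89603$)
$H - 48 \left(95 - 86\right) = - \frac{53809771}{60053664} - 48 \left(95 - 86\right) = - \frac{53809771}{60053664} - 48 \cdot 9 = - \frac{53809771}{60053664} - 432 = - \frac{25996992619}{60053664}$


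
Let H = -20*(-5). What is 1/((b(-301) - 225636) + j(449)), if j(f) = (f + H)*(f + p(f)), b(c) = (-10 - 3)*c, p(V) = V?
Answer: 1/271279 ≈ 3.6862e-6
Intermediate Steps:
H = 100
b(c) = -13*c
j(f) = 2*f*(100 + f) (j(f) = (f + 100)*(f + f) = (100 + f)*(2*f) = 2*f*(100 + f))
1/((b(-301) - 225636) + j(449)) = 1/((-13*(-301) - 225636) + 2*449*(100 + 449)) = 1/((3913 - 225636) + 2*449*549) = 1/(-221723 + 493002) = 1/271279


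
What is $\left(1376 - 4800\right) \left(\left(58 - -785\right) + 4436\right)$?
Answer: $-18075296$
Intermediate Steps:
$\left(1376 - 4800\right) \left(\left(58 - -785\right) + 4436\right) = - 3424 \left(\left(58 + 785\right) + 4436\right) = - 3424 \left(843 + 4436\right) = \left(-3424\right) 5279 = -18075296$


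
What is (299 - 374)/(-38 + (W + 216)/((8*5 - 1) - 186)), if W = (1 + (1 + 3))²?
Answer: 11025/5827 ≈ 1.8921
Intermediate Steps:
W = 25 (W = (1 + 4)² = 5² = 25)
(299 - 374)/(-38 + (W + 216)/((8*5 - 1) - 186)) = (299 - 374)/(-38 + (25 + 216)/((8*5 - 1) - 186)) = -75/(-38 + 241/((40 - 1) - 186)) = -75/(-38 + 241/(39 - 186)) = -75/(-38 + 241/(-147)) = -75/(-38 + 241*(-1/147)) = -75/(-38 - 241/147) = -75/(-5827/147) = -75*(-147/5827) = 11025/5827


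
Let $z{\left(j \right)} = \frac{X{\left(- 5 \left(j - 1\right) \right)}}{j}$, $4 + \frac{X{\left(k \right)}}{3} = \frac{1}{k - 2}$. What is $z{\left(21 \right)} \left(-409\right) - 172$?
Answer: $\frac{44473}{714} \approx 62.287$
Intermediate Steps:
$X{\left(k \right)} = -12 + \frac{3}{-2 + k}$ ($X{\left(k \right)} = -12 + \frac{3}{k - 2} = -12 + \frac{3}{-2 + k}$)
$z{\left(j \right)} = \frac{3 \left(-11 + 20 j\right)}{j \left(3 - 5 j\right)}$ ($z{\left(j \right)} = \frac{3 \frac{1}{-2 - 5 \left(j - 1\right)} \left(9 - 4 \left(- 5 \left(j - 1\right)\right)\right)}{j} = \frac{3 \frac{1}{-2 - 5 \left(-1 + j\right)} \left(9 - 4 \left(- 5 \left(-1 + j\right)\right)\right)}{j} = \frac{3 \frac{1}{-2 - \left(-5 + 5 j\right)} \left(9 - 4 \left(5 - 5 j\right)\right)}{j} = \frac{3 \frac{1}{3 - 5 j} \left(9 + \left(-20 + 20 j\right)\right)}{j} = \frac{3 \frac{1}{3 - 5 j} \left(-11 + 20 j\right)}{j} = \frac{3 \left(-11 + 20 j\right)}{j \left(3 - 5 j\right)}$)
$z{\left(21 \right)} \left(-409\right) - 172 = \frac{3 \left(11 - 420\right)}{21 \left(-3 + 5 \cdot 21\right)} \left(-409\right) - 172 = 3 \cdot \frac{1}{21} \frac{1}{-3 + 105} \left(11 - 420\right) \left(-409\right) - 172 = 3 \cdot \frac{1}{21} \cdot \frac{1}{102} \left(-409\right) \left(-409\right) - 172 = \left(- \frac{409}{714}\right) \left(-409\right) - 172 = \frac{167281}{714} - 172 = \frac{44473}{714}$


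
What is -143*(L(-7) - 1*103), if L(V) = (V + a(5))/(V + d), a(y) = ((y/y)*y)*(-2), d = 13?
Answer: 90805/6 ≈ 15134.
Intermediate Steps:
a(y) = -2*y (a(y) = (1*y)*(-2) = y*(-2) = -2*y)
L(V) = (-10 + V)/(13 + V) (L(V) = (V - 2*5)/(V + 13) = (V - 10)/(13 + V) = (-10 + V)/(13 + V))
-143*(L(-7) - 1*103) = -143*((-10 - 7)/(13 - 7) - 1*103) = -143*(-17/6 - 103) = -143*(-635/6) = 90805/6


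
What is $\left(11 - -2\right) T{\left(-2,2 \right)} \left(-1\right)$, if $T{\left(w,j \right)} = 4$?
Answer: $-52$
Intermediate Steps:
$\left(11 - -2\right) T{\left(-2,2 \right)} \left(-1\right) = \left(11 - -2\right) 4 \left(-1\right) = \left(11 + 2\right) 4 \left(-1\right) = 13 \cdot 4 \left(-1\right) = 52 \left(-1\right) = -52$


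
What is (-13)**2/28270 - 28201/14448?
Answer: -397400279/204222480 ≈ -1.9459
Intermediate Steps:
(-13)**2/28270 - 28201/14448 = 169*(1/28270) - 28201*1/14448 = 169/28270 - 28201/14448 = -397400279/204222480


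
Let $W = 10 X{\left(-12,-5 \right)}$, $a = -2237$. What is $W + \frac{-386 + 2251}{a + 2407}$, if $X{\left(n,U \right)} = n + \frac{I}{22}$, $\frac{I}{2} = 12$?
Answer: $- \frac{36697}{374} \approx -98.12$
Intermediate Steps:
$I = 24$ ($I = 2 \cdot 12 = 24$)
$X{\left(n,U \right)} = \frac{12}{11} + n$ ($X{\left(n,U \right)} = n + \frac{24}{22} = n + 24 \cdot \frac{1}{22} = n + \frac{12}{11} = \frac{12}{11} + n$)
$W = - \frac{1200}{11}$ ($W = 10 \left(\frac{12}{11} - 12\right) = 10 \left(- \frac{120}{11}\right) = - \frac{1200}{11} \approx -109.09$)
$W + \frac{-386 + 2251}{a + 2407} = - \frac{1200}{11} + \frac{-386 + 2251}{-2237 + 2407} = - \frac{1200}{11} + \frac{1865}{170} = - \frac{1200}{11} + 1865 \cdot \frac{1}{170} = - \frac{1200}{11} + \frac{373}{34} = - \frac{36697}{374}$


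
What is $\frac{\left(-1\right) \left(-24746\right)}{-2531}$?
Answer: $- \frac{24746}{2531} \approx -9.7772$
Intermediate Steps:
$\frac{\left(-1\right) \left(-24746\right)}{-2531} = 24746 \left(- \frac{1}{2531}\right) = - \frac{24746}{2531}$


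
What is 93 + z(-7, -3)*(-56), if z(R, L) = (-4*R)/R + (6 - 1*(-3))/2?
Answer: 65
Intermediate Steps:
z(R, L) = ½ (z(R, L) = -4 + (6 + 3)*(½) = -4 + 9*(½) = -4 + 9/2 = ½)
93 + z(-7, -3)*(-56) = 93 + (½)*(-56) = 93 - 28 = 65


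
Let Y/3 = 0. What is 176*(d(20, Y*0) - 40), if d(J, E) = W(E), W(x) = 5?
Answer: -6160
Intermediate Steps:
Y = 0 (Y = 3*0 = 0)
d(J, E) = 5
176*(d(20, Y*0) - 40) = 176*(5 - 40) = 176*(-35) = -6160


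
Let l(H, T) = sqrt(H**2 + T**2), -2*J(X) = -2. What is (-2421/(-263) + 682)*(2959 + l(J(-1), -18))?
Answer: 537907733/263 + 908935*sqrt(13)/263 ≈ 2.0577e+6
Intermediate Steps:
J(X) = 1 (J(X) = -1/2*(-2) = 1)
(-2421/(-263) + 682)*(2959 + l(J(-1), -18)) = (-2421/(-263) + 682)*(2959 + sqrt(1**2 + (-18)**2)) = (-2421*(-1/263) + 682)*(2959 + sqrt(1 + 324)) = (2421/263 + 682)*(2959 + sqrt(325)) = 181787*(2959 + 5*sqrt(13))/263 = 537907733/263 + 908935*sqrt(13)/263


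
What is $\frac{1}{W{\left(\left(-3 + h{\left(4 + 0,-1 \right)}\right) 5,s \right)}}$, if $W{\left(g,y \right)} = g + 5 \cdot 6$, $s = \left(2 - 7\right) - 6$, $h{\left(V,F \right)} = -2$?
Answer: $\frac{1}{5} \approx 0.2$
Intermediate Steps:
$s = -11$ ($s = -5 - 6 = -11$)
$W{\left(g,y \right)} = 30 + g$ ($W{\left(g,y \right)} = g + 30 = 30 + g$)
$\frac{1}{W{\left(\left(-3 + h{\left(4 + 0,-1 \right)}\right) 5,s \right)}} = \frac{1}{30 + \left(-3 - 2\right) 5} = \frac{1}{30 - 25} = \frac{1}{5}$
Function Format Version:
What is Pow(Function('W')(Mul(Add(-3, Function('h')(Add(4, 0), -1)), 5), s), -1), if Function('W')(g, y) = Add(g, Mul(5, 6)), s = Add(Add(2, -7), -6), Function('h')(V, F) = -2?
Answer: Rational(1, 5) ≈ 0.20000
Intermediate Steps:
s = -11 (s = Add(-5, -6) = -11)
Function('W')(g, y) = Add(30, g) (Function('W')(g, y) = Add(g, 30) = Add(30, g))
Pow(Function('W')(Mul(Add(-3, Function('h')(Add(4, 0), -1)), 5), s), -1) = Pow(Add(30, Mul(Add(-3, -2), 5)), -1) = Pow(Add(30, Mul(-5, 5)), -1) = Pow(Add(30, -25), -1) = Pow(5, -1) = Rational(1, 5)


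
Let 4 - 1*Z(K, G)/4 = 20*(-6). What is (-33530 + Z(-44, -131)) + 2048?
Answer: -30986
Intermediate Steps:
Z(K, G) = 496 (Z(K, G) = 16 - 80*(-6) = 16 - 4*(-120) = 16 + 480 = 496)
(-33530 + Z(-44, -131)) + 2048 = (-33530 + 496) + 2048 = -33034 + 2048 = -30986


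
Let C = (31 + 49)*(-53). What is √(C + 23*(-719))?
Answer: I*√20777 ≈ 144.14*I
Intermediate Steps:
C = -4240 (C = 80*(-53) = -4240)
√(C + 23*(-719)) = √(-4240 + 23*(-719)) = √(-4240 - 16537) = √(-20777) = I*√20777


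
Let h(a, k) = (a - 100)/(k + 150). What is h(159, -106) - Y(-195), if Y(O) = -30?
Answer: 1379/44 ≈ 31.341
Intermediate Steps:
h(a, k) = (-100 + a)/(150 + k)
h(159, -106) - Y(-195) = (-100 + 159)/(150 - 106) - 1*(-30) = 59/44 + 30 = 1379/44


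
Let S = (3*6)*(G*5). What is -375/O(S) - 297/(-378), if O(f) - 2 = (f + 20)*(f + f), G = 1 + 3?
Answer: 107299/136801 ≈ 0.78434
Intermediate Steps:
G = 4
S = 360 (S = (3*6)*(4*5) = 18*20 = 360)
O(f) = 2 + 2*f*(20 + f) (O(f) = 2 + (f + 20)*(f + f) = 2 + (20 + f)*(2*f) = 2 + 2*f*(20 + f))
-375/O(S) - 297/(-378) = -375/(2 + 2*360² + 40*360) - 297/(-378) = -375/(2 + 2*129600 + 14400) - 297*(-1/378) = -375/(2 + 259200 + 14400) + 11/14 = -375/273602 + 11/14 = 107299/136801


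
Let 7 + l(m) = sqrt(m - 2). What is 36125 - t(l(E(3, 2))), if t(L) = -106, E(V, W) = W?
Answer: 36231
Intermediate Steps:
l(m) = -7 + sqrt(-2 + m) (l(m) = -7 + sqrt(m - 2) = -7 + sqrt(-2 + m))
36125 - t(l(E(3, 2))) = 36125 - 1*(-106) = 36125 + 106 = 36231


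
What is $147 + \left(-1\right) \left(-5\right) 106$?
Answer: $677$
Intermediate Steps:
$147 + \left(-1\right) \left(-5\right) 106 = 147 + 5 \cdot 106 = 147 + 530 = 677$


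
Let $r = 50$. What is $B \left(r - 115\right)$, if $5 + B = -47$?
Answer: $3380$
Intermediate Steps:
$B = -52$ ($B = -5 - 47 = -52$)
$B \left(r - 115\right) = - 52 \left(50 - 115\right) = \left(-52\right) \left(-65\right) = 3380$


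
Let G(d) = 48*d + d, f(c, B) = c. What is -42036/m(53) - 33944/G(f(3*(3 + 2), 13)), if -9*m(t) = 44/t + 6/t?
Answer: 1473591422/3675 ≈ 4.0098e+5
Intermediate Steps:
G(d) = 49*d
m(t) = -50/(9*t) (m(t) = -(44/t + 6/t)/9 = -50/(9*t))
-42036/m(53) - 33944/G(f(3*(3 + 2), 13)) = -42036/((-50/9/53)) - 33944*1/(147*(3 + 2)) = -42036/((-50/9*1/53)) - 33944/(49*(3*5)) = -42036/(-50/477) - 33944/(49*15) = -42036*(-477/50) - 33944/735 = 10025586/25 - 33944*1/735 = 10025586/25 - 33944/735 = 1473591422/3675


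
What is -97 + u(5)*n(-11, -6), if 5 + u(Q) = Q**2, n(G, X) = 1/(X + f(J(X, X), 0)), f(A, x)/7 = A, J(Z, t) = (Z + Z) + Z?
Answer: -3206/33 ≈ -97.151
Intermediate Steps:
J(Z, t) = 3*Z (J(Z, t) = 2*Z + Z = 3*Z)
f(A, x) = 7*A
n(G, X) = 1/(22*X) (n(G, X) = 1/(X + 7*(3*X)) = 1/(X + 21*X) = 1/(22*X))
u(Q) = -5 + Q**2
-97 + u(5)*n(-11, -6) = -97 + (-5 + 5**2)*((1/22)/(-6)) = -97 + (-5 + 25)*((1/22)*(-1/6)) = -97 + 20*(-1/132) = -97 - 5/33 = -3206/33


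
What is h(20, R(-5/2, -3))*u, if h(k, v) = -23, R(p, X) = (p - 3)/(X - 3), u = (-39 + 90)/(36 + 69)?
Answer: -391/35 ≈ -11.171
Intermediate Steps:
u = 17/35 (u = 51/105 = 51*(1/105) = 17/35 ≈ 0.48571)
R(p, X) = (-3 + p)/(-3 + X)
h(20, R(-5/2, -3))*u = -23*17/35 = -391/35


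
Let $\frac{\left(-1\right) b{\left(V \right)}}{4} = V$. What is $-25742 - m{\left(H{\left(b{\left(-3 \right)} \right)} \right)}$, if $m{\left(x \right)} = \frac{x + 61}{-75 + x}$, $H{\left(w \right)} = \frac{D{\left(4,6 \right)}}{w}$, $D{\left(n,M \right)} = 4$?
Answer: $- \frac{720753}{28} \approx -25741.0$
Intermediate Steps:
$b{\left(V \right)} = - 4 V$
$H{\left(w \right)} = \frac{4}{w}$
$m{\left(x \right)} = \frac{61 + x}{-75 + x}$
$-25742 - m{\left(H{\left(b{\left(-3 \right)} \right)} \right)} = -25742 - \frac{61 + \frac{4}{\left(-4\right) \left(-3\right)}}{-75 + \frac{4}{\left(-4\right) \left(-3\right)}} = -25742 - \frac{61 + \frac{4}{12}}{-75 + \frac{4}{12}} = -25742 - \frac{61 + 4 \cdot \frac{1}{12}}{-75 + 4 \cdot \frac{1}{12}} = -25742 - \frac{61 + \frac{1}{3}}{-75 + \frac{1}{3}} = -25742 - \frac{1}{- \frac{224}{3}} \cdot \frac{184}{3} = -25742 - \left(- \frac{3}{224}\right) \frac{184}{3} = -25742 - - \frac{23}{28} = -25742 + \frac{23}{28} = - \frac{720753}{28}$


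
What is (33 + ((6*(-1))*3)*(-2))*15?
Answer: 1035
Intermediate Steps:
(33 + ((6*(-1))*3)*(-2))*15 = (33 - 6*3*(-2))*15 = (33 - 18*(-2))*15 = (33 + 36)*15 = 69*15 = 1035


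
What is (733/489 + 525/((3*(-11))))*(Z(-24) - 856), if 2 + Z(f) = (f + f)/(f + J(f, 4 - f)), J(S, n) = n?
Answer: 22478480/1793 ≈ 12537.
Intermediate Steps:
Z(f) = -2 + f/2 (Z(f) = -2 + (f + f)/(f + (4 - f)) = -2 + (2*f)/4 = -2 + (2*f)*(1/4) = -2 + f/2)
(733/489 + 525/((3*(-11))))*(Z(-24) - 856) = (733/489 + 525/((3*(-11))))*((-2 + (1/2)*(-24)) - 856) = (733*(1/489) + 525/(-33))*((-2 - 12) - 856) = (733/489 + 525*(-1/33))*(-14 - 856) = (733/489 - 175/11)*(-870) = -77512/5379*(-870) = 22478480/1793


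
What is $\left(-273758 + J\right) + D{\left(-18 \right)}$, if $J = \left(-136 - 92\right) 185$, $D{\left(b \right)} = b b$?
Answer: $-315614$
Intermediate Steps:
$D{\left(b \right)} = b^{2}$
$J = -42180$ ($J = \left(-228\right) 185 = -42180$)
$\left(-273758 + J\right) + D{\left(-18 \right)} = \left(-273758 - 42180\right) + \left(-18\right)^{2} = -315938 + 324 = -315614$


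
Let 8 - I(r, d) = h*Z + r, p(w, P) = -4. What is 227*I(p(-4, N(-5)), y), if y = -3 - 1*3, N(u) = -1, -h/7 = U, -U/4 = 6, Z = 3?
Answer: -111684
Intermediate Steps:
U = -24 (U = -4*6 = -24)
h = 168 (h = -7*(-24) = 168)
y = -6 (y = -3 - 3 = -6)
I(r, d) = -496 - r (I(r, d) = 8 - (168*3 + r) = 8 - (504 + r) = 8 + (-504 - r) = -496 - r)
227*I(p(-4, N(-5)), y) = 227*(-496 - 1*(-4)) = 227*(-496 + 4) = 227*(-492) = -111684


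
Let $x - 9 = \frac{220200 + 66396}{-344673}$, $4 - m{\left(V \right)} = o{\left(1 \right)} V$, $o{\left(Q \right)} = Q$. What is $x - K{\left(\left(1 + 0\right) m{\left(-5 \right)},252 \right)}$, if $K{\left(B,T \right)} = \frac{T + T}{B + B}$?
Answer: $- \frac{759487}{38297} \approx -19.832$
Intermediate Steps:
$m{\left(V \right)} = 4 - V$ ($m{\left(V \right)} = 4 - 1 V = 4 - V$)
$x = \frac{312829}{38297}$ ($x = 9 + \frac{220200 + 66396}{-344673} = 9 + 286596 \left(- \frac{1}{344673}\right) = 9 - \frac{31844}{38297} = \frac{312829}{38297} \approx 8.1685$)
$K{\left(B,T \right)} = \frac{T}{B}$ ($K{\left(B,T \right)} = \frac{2 T}{2 B} = 2 T \frac{1}{2 B} = \frac{T}{B}$)
$x - K{\left(\left(1 + 0\right) m{\left(-5 \right)},252 \right)} = \frac{312829}{38297} - \frac{252}{\left(1 + 0\right) \left(4 - -5\right)} = \frac{312829}{38297} - \frac{252}{1 \left(4 + 5\right)} = \frac{312829}{38297} - \frac{252}{1 \cdot 9} = \frac{312829}{38297} - \frac{252}{9} = \frac{312829}{38297} - 252 \cdot \frac{1}{9} = \frac{312829}{38297} - 28 = - \frac{759487}{38297}$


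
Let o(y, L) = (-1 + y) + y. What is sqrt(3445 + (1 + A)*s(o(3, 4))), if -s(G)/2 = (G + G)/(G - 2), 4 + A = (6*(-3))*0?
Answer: 3*sqrt(385) ≈ 58.864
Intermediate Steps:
o(y, L) = -1 + 2*y
A = -4 (A = -4 + (6*(-3))*0 = -4 - 18*0 = -4 + 0 = -4)
s(G) = -4*G/(-2 + G) (s(G) = -2*(G + G)/(G - 2) = -2*2*G/(-2 + G) = -4*G/(-2 + G))
sqrt(3445 + (1 + A)*s(o(3, 4))) = sqrt(3445 + (1 - 4)*(-4*(-1 + 2*3)/(-2 + (-1 + 2*3)))) = sqrt(3445 - (-12)*(-1 + 6)/(-2 + (-1 + 6))) = sqrt(3445 - (-12)*5/(-2 + 5)) = sqrt(3445 - (-12)*5/3) = sqrt(3445 - 3*(-20/3)) = sqrt(3445 + 20) = sqrt(3465) = 3*sqrt(385)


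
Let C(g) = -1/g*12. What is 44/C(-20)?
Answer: 220/3 ≈ 73.333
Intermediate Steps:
C(g) = -12/g
44/C(-20) = 44/((-12/(-20))) = 44/((-12*(-1/20))) = 44/(⅗) = 44*(5/3) = 220/3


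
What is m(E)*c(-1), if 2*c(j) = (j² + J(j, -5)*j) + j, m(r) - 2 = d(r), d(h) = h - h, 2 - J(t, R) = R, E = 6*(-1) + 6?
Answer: -7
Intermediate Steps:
E = 0 (E = -6 + 6 = 0)
J(t, R) = 2 - R
d(h) = 0
m(r) = 2 (m(r) = 2 + 0 = 2)
c(j) = j²/2 + 4*j (c(j) = ((j² + (2 - 1*(-5))*j) + j)/2 = ((j² + (2 + 5)*j) + j)/2 = ((j² + 7*j) + j)/2 = (j² + 8*j)/2 = j²/2 + 4*j)
m(E)*c(-1) = 2*((½)*(-1)*(8 - 1)) = 2*((½)*(-1)*7) = 2*(-7/2) = -7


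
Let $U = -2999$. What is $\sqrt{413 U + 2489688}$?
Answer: $\sqrt{1251101} \approx 1118.5$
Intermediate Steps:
$\sqrt{413 U + 2489688} = \sqrt{413 \left(-2999\right) + 2489688} = \sqrt{-1238587 + 2489688} = \sqrt{1251101}$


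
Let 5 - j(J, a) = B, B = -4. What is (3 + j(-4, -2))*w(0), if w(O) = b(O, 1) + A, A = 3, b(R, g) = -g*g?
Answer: 24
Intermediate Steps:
b(R, g) = -g**2
j(J, a) = 9 (j(J, a) = 5 - 1*(-4) = 5 + 4 = 9)
w(O) = 2 (w(O) = -1*1**2 + 3 = -1*1 + 3 = -1 + 3 = 2)
(3 + j(-4, -2))*w(0) = (3 + 9)*2 = 12*2 = 24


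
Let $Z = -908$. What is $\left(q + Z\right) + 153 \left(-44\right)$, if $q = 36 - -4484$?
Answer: $-3120$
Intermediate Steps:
$q = 4520$ ($q = 36 + 4484 = 4520$)
$\left(q + Z\right) + 153 \left(-44\right) = \left(4520 - 908\right) + 153 \left(-44\right) = 3612 - 6732 = -3120$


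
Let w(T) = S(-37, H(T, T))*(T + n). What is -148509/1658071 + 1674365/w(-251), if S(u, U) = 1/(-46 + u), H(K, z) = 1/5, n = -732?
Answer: 230425786158598/1629883793 ≈ 1.4138e+5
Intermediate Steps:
H(K, z) = 1/5
w(T) = 732/83 - T/83 (w(T) = (T - 732)/(-46 - 37) = (-732 + T)/(-83) = -(-732 + T)/83 = 732/83 - T/83)
-148509/1658071 + 1674365/w(-251) = -148509/1658071 + 1674365/(732/83 - 1/83*(-251)) = -148509*1/1658071 + 1674365/(732/83 + 251/83) = -148509/1658071 + 1674365/(983/83) = -148509/1658071 + 1674365*(83/983) = -148509/1658071 + 138972295/983 = 230425786158598/1629883793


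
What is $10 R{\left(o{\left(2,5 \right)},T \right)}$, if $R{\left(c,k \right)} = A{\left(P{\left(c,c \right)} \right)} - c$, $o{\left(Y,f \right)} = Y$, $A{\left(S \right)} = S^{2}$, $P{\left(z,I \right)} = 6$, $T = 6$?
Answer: $340$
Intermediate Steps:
$R{\left(c,k \right)} = 36 - c$ ($R{\left(c,k \right)} = 6^{2} - c = 36 - c$)
$10 R{\left(o{\left(2,5 \right)},T \right)} = 10 \left(36 - 2\right) = 10 \cdot 34 = 340$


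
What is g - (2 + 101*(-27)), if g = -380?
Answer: 2345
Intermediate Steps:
g - (2 + 101*(-27)) = -380 - (2 + 101*(-27)) = -380 - (2 - 2727) = -380 - 1*(-2725) = -380 + 2725 = 2345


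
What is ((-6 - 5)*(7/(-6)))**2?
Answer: 5929/36 ≈ 164.69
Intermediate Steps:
((-6 - 5)*(7/(-6)))**2 = (-77*(-1)/6)**2 = (-11*(-7/6))**2 = (77/6)**2 = 5929/36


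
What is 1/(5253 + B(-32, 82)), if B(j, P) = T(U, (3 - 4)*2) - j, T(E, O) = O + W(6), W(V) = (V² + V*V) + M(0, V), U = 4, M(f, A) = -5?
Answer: 1/5350 ≈ 0.00018692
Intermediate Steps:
W(V) = -5 + 2*V² (W(V) = (V² + V*V) - 5 = (V² + V²) - 5 = 2*V² - 5 = -5 + 2*V²)
T(E, O) = 67 + O (T(E, O) = O + (-5 + 2*6²) = O + (-5 + 2*36) = O + (-5 + 72) = O + 67 = 67 + O)
B(j, P) = 65 - j (B(j, P) = (67 + (3 - 4)*2) - j = (67 - 1*2) - j = (67 - 2) - j = 65 - j)
1/(5253 + B(-32, 82)) = 1/(5253 + (65 - 1*(-32))) = 1/(5253 + (65 + 32)) = 1/(5253 + 97) = 1/5350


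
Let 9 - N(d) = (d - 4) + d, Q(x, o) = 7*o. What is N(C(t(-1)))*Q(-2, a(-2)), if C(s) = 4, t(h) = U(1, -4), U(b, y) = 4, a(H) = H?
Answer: -70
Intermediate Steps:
t(h) = 4
N(d) = 13 - 2*d (N(d) = 9 - ((d - 4) + d) = 9 - ((-4 + d) + d) = 9 - (-4 + 2*d) = 9 + (4 - 2*d) = 13 - 2*d)
N(C(t(-1)))*Q(-2, a(-2)) = (13 - 2*4)*(7*(-2)) = (13 - 8)*(-14) = 5*(-14) = -70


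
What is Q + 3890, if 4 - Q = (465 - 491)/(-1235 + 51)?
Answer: 2305235/592 ≈ 3894.0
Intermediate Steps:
Q = 2355/592 (Q = 4 - (465 - 491)/(-1235 + 51) = 4 - (-26)/(-1184) = 4 - (-26)*(-1)/1184 = 4 - 1*13/592 = 4 - 13/592 = 2355/592 ≈ 3.9780)
Q + 3890 = 2355/592 + 3890 = 2305235/592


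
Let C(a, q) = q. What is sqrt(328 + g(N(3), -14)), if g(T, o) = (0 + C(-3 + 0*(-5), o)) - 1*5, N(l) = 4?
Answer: sqrt(309) ≈ 17.578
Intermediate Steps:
g(T, o) = -5 + o (g(T, o) = (0 + o) - 1*5 = o - 5 = -5 + o)
sqrt(328 + g(N(3), -14)) = sqrt(328 + (-5 - 14)) = sqrt(328 - 19) = sqrt(309)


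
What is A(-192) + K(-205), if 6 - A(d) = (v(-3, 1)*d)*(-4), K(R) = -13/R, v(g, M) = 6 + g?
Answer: -471077/205 ≈ -2297.9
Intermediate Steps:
A(d) = 6 + 12*d (A(d) = 6 - (6 - 3)*d*(-4) = 6 - 3*d*(-4) = 6 - (-12)*d = 6 + 12*d)
A(-192) + K(-205) = (6 + 12*(-192)) - 13/(-205) = (6 - 2304) - 13*(-1/205) = -2298 + 13/205 = -471077/205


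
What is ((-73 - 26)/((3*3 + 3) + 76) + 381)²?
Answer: 9235521/64 ≈ 1.4431e+5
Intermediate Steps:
((-73 - 26)/((3*3 + 3) + 76) + 381)² = (-99/((9 + 3) + 76) + 381)² = (-99/(12 + 76) + 381)² = (-99/88 + 381)² = (-99*1/88 + 381)² = (-9/8 + 381)² = (3039/8)² = 9235521/64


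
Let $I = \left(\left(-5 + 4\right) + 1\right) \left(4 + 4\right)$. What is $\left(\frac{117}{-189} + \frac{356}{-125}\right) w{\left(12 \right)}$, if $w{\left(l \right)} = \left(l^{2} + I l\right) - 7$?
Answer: $- \frac{1246837}{2625} \approx -474.99$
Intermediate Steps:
$I = 0$ ($I = \left(-1 + 1\right) 8 = 0 \cdot 8 = 0$)
$w{\left(l \right)} = -7 + l^{2}$ ($w{\left(l \right)} = \left(l^{2} + 0 l\right) - 7 = \left(l^{2} + 0\right) - 7 = l^{2} - 7 = -7 + l^{2}$)
$\left(\frac{117}{-189} + \frac{356}{-125}\right) w{\left(12 \right)} = \left(\frac{117}{-189} + \frac{356}{-125}\right) \left(-7 + 12^{2}\right) = \left(117 \left(- \frac{1}{189}\right) + 356 \left(- \frac{1}{125}\right)\right) \left(-7 + 144\right) = \left(- \frac{13}{21} - \frac{356}{125}\right) 137 = \left(- \frac{9101}{2625}\right) 137 = - \frac{1246837}{2625}$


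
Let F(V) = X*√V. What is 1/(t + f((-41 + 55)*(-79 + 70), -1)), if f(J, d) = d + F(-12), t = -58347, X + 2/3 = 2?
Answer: -43761/2553366844 - I*√3/1276683422 ≈ -1.7139e-5 - 1.3567e-9*I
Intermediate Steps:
X = 4/3 (X = -⅔ + 2 = 4/3 ≈ 1.3333)
F(V) = 4*√V/3
f(J, d) = d + 8*I*√3/3 (f(J, d) = d + 4*√(-12)/3 = d + 4*(2*I*√3)/3 = d + 8*I*√3/3)
1/(t + f((-41 + 55)*(-79 + 70), -1)) = 1/(-58347 + (-1 + 8*I*√3/3)) = 1/(-58348 + 8*I*√3/3)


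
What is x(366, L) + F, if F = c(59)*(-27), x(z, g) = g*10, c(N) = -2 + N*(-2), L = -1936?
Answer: -16120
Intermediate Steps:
c(N) = -2 - 2*N
x(z, g) = 10*g
F = 3240 (F = (-2 - 2*59)*(-27) = (-2 - 118)*(-27) = -120*(-27) = 3240)
x(366, L) + F = 10*(-1936) + 3240 = -19360 + 3240 = -16120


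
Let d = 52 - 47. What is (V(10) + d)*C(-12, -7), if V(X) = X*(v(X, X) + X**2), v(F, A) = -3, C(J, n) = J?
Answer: -11700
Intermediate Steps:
V(X) = X*(-3 + X**2)
d = 5
(V(10) + d)*C(-12, -7) = (10*(-3 + 10**2) + 5)*(-12) = (10*(-3 + 100) + 5)*(-12) = (10*97 + 5)*(-12) = (970 + 5)*(-12) = 975*(-12) = -11700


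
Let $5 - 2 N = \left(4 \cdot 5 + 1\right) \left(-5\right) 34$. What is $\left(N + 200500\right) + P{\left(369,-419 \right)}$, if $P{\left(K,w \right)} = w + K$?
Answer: $\frac{404475}{2} \approx 2.0224 \cdot 10^{5}$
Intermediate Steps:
$P{\left(K,w \right)} = K + w$
$N = \frac{3575}{2}$ ($N = \frac{5}{2} - \frac{\left(4 \cdot 5 + 1\right) \left(-5\right) 34}{2} = \frac{5}{2} - \frac{\left(20 + 1\right) \left(-5\right) 34}{2} = \frac{5}{2} - \frac{21 \left(-5\right) 34}{2} = \frac{5}{2} - \frac{\left(-105\right) 34}{2} = \frac{5}{2} - -1785 = \frac{5}{2} + 1785 = \frac{3575}{2} \approx 1787.5$)
$\left(N + 200500\right) + P{\left(369,-419 \right)} = \left(\frac{3575}{2} + 200500\right) + \left(369 - 419\right) = \frac{404575}{2} - 50 = \frac{404475}{2}$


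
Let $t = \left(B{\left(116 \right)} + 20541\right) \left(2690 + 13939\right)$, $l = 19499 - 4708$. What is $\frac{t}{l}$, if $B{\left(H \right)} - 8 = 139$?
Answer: $\frac{344020752}{14791} \approx 23259.0$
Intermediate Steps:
$l = 14791$
$B{\left(H \right)} = 147$ ($B{\left(H \right)} = 8 + 139 = 147$)
$t = 344020752$ ($t = \left(147 + 20541\right) \left(2690 + 13939\right) = 20688 \cdot 16629 = 344020752$)
$\frac{t}{l} = \frac{344020752}{14791}$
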